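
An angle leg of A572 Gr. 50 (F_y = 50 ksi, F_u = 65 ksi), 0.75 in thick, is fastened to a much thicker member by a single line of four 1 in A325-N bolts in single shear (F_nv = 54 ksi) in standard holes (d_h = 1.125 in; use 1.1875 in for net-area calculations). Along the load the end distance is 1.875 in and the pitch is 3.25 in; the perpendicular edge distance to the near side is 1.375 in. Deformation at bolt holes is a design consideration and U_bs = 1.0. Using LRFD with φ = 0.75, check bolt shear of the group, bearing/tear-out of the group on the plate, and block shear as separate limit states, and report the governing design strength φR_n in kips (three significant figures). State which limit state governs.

127 kips (bolt shear governs)

Bolt shear: A_b = π·1²/4 = 0.7854 in²; R_n = 54 × 0.7854 × 4 × 1 = 169.6 kips → 0.75 × 169.6 = 127 kips.
Bearing: edge l_c = 1.312, r_n = 76.78 kips; interior l_c = 2.125, r_n = 117 kips; R_n = 76.78 + 3·117 = 427.8 kips → 321 kips.
Block shear: A_gv = 8.719, A_nv = 5.602, A_nt = 0.5859 in²; R_n = min(0.6F_uA_nv, 0.6F_yA_gv) + U_bs·F_u·A_nt = 256.5 kips → 192 kips.
Bolt shear governs: 127 kips.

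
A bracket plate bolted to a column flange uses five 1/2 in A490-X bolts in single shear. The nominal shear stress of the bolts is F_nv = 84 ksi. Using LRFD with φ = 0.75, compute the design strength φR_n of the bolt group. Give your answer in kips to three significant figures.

61.9 kips

A_b = π × 0.5² / 4 = 0.1963 in².
R_n = F_nv · A_b · n · n_s = 84 × 0.1963 × 5 × 1 = 82.47 kips.
Design strength φR_n = 0.75 × 82.47 = 61.9 kips.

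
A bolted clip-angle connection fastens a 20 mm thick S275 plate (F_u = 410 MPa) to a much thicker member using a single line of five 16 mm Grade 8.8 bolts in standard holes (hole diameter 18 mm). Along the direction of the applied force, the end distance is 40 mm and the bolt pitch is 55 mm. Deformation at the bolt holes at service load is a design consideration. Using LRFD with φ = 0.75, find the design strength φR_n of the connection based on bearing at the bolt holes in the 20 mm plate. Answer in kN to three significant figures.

Per bolt r_n = 1.2 l_c t F_u ≤ 2.4 d t F_u; upper limit = 2.4 × 16 × 20 × 410 / 1000 = 314.9 kN.
Edge bolt: l_c = 40 − 18/2 = 31 mm → 1.2 × 31 × 20 × 410 / 1000 = 305 → r_n = 305 kN.
Interior bolts: l_c = 55 − 18 = 37 mm → 1.2 × 37 × 20 × 410 / 1000 = 364.1 → r_n = 314.9 kN.
R_n = 1 × 305 + 4 × 314.9 = 1565 kN.
Design strength φR_n = 0.75 × 1565 = 1170 kN.

1170 kN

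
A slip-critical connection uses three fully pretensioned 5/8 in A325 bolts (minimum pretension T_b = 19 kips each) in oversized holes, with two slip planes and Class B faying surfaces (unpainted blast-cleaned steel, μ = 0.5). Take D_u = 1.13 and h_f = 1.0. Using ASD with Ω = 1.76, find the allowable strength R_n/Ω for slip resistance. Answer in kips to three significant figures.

36.6 kips

R_n = μ · D_u · h_f · T_b · n_s · n_b = 0.5 × 1.13 × 1.0 × 19 × 2 × 3 = 64.41 kips.
Allowable strength R_n/Ω = 64.41 / 1.76 = 36.6 kips.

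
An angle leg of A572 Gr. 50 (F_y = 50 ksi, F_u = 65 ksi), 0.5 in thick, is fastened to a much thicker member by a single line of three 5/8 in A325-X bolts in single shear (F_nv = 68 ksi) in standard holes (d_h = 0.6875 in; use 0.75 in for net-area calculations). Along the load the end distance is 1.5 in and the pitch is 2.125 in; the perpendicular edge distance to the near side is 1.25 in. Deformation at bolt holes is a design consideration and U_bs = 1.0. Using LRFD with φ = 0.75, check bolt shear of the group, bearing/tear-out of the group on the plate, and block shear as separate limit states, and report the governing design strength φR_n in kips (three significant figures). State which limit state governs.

Bolt shear: A_b = π·0.625²/4 = 0.3068 in²; R_n = 68 × 0.3068 × 3 × 1 = 62.59 kips → 0.75 × 62.59 = 46.9 kips.
Bearing: edge l_c = 1.156, r_n = 45.09 kips; interior l_c = 1.438, r_n = 48.75 kips; R_n = 45.09 + 2·48.75 = 142.6 kips → 107 kips.
Block shear: A_gv = 2.875, A_nv = 1.938, A_nt = 0.4375 in²; R_n = min(0.6F_uA_nv, 0.6F_yA_gv) + U_bs·F_u·A_nt = 104 kips → 78 kips.
Bolt shear governs: 46.9 kips.

46.9 kips (bolt shear governs)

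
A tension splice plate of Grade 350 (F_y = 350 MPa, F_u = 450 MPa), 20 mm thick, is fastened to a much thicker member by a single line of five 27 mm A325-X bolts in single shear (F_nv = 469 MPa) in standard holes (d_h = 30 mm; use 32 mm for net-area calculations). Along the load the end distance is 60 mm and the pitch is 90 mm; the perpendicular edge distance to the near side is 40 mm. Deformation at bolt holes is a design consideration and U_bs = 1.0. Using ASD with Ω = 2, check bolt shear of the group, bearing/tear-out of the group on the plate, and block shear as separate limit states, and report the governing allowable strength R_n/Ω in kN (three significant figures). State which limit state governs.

Bolt shear: A_b = π·27²/4 = 572.6 mm²; R_n = 469 × 572.6 × 5 × 1 / 1000 = 1343 kN → 1343 / 2 = 671 kN.
Bearing: edge l_c = 45, r_n = 486 kN; interior l_c = 60, r_n = 583.2 kN; R_n = 486 + 4·583.2 = 2819 kN → 1410 kN.
Block shear: A_gv = 8400, A_nv = 5520, A_nt = 480 mm²; R_n = min(0.6F_uA_nv, 0.6F_yA_gv) + U_bs·F_u·A_nt = 1706 kN → 853 kN.
Bolt shear governs: 671 kN.

671 kN (bolt shear governs)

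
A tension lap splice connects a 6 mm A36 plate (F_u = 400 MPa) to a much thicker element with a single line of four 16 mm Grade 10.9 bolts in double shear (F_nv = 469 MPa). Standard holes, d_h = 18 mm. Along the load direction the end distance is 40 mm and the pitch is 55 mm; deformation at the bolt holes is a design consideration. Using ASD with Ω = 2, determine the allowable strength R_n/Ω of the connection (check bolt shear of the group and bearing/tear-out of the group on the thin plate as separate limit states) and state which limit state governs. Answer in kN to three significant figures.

183 kN (bearing governs)

Bolt shear: A_b = π·16²/4 = 201.1 mm²; R_n = 469 × 201.1 × 4 × 2 / 1000 = 754.4 kN → 754.4 / 2 = 377 kN.
Bearing (1.2 l_c t F_u ≤ 2.4 d t F_u): upper limit = 2.4·16·6·400 / 1000 = 92.16 kN.
  Edge l_c = 40 − 18/2 = 31 → r_n = 89.28 kN; interior l_c = 55 − 18 = 37 → r_n = 92.16 kN.
  R_n,bearing = 1·89.28 + 3·92.16 = 365.8 kN → 365.8 / 2 = 183 kN.
Bearing governs: 183 kN.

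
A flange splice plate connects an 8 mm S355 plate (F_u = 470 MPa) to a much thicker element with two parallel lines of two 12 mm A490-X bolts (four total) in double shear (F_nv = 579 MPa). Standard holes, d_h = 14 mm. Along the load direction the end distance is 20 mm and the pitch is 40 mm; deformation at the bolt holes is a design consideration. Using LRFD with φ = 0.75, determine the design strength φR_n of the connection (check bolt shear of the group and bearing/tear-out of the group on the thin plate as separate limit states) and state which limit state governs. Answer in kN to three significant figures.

250 kN (bearing governs)

Bolt shear: A_b = π·12²/4 = 113.1 mm²; R_n = 579 × 113.1 × 4 × 2 / 1000 = 523.9 kN → 0.75 × 523.9 = 393 kN.
Bearing (1.2 l_c t F_u ≤ 2.4 d t F_u): upper limit = 2.4·12·8·470 / 1000 = 108.3 kN.
  Edge l_c = 20 − 14/2 = 13 → r_n = 58.66 kN; interior l_c = 40 − 14 = 26 → r_n = 108.3 kN.
  R_n,bearing = 2·58.66 + 2·108.3 = 333.9 kN → 0.75 × 333.9 = 250 kN.
Bearing governs: 250 kN.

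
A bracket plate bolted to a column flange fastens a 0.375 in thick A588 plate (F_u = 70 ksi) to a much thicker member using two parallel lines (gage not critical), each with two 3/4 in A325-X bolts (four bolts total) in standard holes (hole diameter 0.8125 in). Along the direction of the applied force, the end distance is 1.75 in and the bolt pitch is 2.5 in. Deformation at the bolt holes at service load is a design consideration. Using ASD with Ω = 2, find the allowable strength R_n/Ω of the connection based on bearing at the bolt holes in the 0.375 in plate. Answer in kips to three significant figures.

89.6 kips

Per bolt r_n = 1.2 l_c t F_u ≤ 2.4 d t F_u; upper limit = 2.4 × 0.75 × 0.375 × 70 = 47.25 kips.
Edge bolt: l_c = 1.75 − 0.8125/2 = 1.344 in → 1.2 × 1.344 × 0.375 × 70 = 42.33 → r_n = 42.33 kips.
Interior bolts: l_c = 2.5 − 0.8125 = 1.688 in → 1.2 × 1.688 × 0.375 × 70 = 53.16 → r_n = 47.25 kips.
R_n = 2 × 42.33 + 2 × 47.25 = 179.2 kips.
Allowable strength R_n/Ω = 179.2 / 2 = 89.6 kips.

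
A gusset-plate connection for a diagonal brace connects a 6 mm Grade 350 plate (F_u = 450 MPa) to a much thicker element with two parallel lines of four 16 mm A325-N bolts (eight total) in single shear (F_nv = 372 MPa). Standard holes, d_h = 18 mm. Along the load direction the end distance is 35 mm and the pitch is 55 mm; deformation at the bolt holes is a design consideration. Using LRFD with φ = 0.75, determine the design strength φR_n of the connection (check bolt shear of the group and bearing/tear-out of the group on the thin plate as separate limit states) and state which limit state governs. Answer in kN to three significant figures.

Bolt shear: A_b = π·16²/4 = 201.1 mm²; R_n = 372 × 201.1 × 8 × 1 / 1000 = 598.4 kN → 0.75 × 598.4 = 449 kN.
Bearing (1.2 l_c t F_u ≤ 2.4 d t F_u): upper limit = 2.4·16·6·450 / 1000 = 103.7 kN.
  Edge l_c = 35 − 18/2 = 26 → r_n = 84.24 kN; interior l_c = 55 − 18 = 37 → r_n = 103.7 kN.
  R_n,bearing = 2·84.24 + 6·103.7 = 790.6 kN → 0.75 × 790.6 = 593 kN.
Bolt shear governs: 449 kN.

449 kN (bolt shear governs)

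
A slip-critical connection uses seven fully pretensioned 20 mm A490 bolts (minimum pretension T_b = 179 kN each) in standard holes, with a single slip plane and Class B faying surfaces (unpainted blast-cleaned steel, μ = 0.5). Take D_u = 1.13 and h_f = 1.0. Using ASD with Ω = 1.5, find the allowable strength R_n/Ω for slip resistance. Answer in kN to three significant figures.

R_n = μ · D_u · h_f · T_b · n_s · n_b = 0.5 × 1.13 × 1.0 × 179 × 1 × 7 = 707.9 kN.
Allowable strength R_n/Ω = 707.9 / 1.5 = 472 kN.

472 kN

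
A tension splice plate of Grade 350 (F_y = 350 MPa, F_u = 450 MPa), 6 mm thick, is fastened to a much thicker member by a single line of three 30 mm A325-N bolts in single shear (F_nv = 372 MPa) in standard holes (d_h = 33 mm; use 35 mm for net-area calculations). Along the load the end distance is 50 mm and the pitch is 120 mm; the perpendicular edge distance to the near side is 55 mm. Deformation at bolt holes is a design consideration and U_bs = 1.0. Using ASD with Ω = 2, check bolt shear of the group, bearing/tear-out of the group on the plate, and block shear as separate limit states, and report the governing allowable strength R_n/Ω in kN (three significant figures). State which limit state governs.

Bolt shear: A_b = π·30²/4 = 706.9 mm²; R_n = 372 × 706.9 × 3 × 1 / 1000 = 788.9 kN → 788.9 / 2 = 394 kN.
Bearing: edge l_c = 33.5, r_n = 108.5 kN; interior l_c = 87, r_n = 194.4 kN; R_n = 108.5 + 2·194.4 = 497.3 kN → 249 kN.
Block shear: A_gv = 1740, A_nv = 1215, A_nt = 225 mm²; R_n = min(0.6F_uA_nv, 0.6F_yA_gv) + U_bs·F_u·A_nt = 429.3 kN → 215 kN.
Block shear governs: 215 kN.

215 kN (block shear governs)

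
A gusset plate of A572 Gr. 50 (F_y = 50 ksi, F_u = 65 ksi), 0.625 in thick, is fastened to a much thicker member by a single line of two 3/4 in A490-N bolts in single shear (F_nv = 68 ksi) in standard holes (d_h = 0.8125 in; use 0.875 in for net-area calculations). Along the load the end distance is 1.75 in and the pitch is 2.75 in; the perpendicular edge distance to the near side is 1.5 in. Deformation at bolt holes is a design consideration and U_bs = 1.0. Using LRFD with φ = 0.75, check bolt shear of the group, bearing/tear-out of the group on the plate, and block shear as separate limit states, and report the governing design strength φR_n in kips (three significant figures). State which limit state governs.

Bolt shear: A_b = π·0.75²/4 = 0.4418 in²; R_n = 68 × 0.4418 × 2 × 1 = 60.08 kips → 0.75 × 60.08 = 45.1 kips.
Bearing: edge l_c = 1.344, r_n = 65.51 kips; interior l_c = 1.938, r_n = 73.12 kips; R_n = 65.51 + 1·73.12 = 138.6 kips → 104 kips.
Block shear: A_gv = 2.812, A_nv = 1.992, A_nt = 0.6641 in²; R_n = min(0.6F_uA_nv, 0.6F_yA_gv) + U_bs·F_u·A_nt = 120.9 kips → 90.6 kips.
Bolt shear governs: 45.1 kips.

45.1 kips (bolt shear governs)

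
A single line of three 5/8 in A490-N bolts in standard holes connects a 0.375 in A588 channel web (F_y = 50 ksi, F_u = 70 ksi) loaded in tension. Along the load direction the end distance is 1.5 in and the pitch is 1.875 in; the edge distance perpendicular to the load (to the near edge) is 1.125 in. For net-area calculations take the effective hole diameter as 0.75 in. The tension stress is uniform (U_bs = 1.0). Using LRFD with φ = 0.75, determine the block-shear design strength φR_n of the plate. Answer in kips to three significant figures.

Shear plane L_v = 1.5 + 2·1.875 = 5.25 in; A_gv = 5.25 × 0.375 = 1.969 in².
A_nv = (5.25 − 2.5·0.75) × 0.375 = 1.266 in².
A_nt = (1.125 − 0.5·0.75) × 0.375 = 0.2812 in².
0.6 F_u A_nv = 53.16 kips; 0.6 F_y A_gv = 59.06 kips → shear rupture governs the shear term.
R_n = 53.16 + 1.0 × 70 × 0.2812 = 72.84 kips.
Design strength φR_n = 0.75 × 72.84 = 54.6 kips.

54.6 kips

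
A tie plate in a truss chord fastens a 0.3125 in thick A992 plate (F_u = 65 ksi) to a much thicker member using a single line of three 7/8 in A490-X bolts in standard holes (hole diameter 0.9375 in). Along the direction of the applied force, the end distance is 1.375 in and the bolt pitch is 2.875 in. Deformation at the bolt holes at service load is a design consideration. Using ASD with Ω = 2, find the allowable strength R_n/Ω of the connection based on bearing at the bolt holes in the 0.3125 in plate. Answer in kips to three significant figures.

53.7 kips

Per bolt r_n = 1.2 l_c t F_u ≤ 2.4 d t F_u; upper limit = 2.4 × 0.875 × 0.3125 × 65 = 42.66 kips.
Edge bolt: l_c = 1.375 − 0.9375/2 = 0.9062 in → 1.2 × 0.9062 × 0.3125 × 65 = 22.09 → r_n = 22.09 kips.
Interior bolts: l_c = 2.875 − 0.9375 = 1.938 in → 1.2 × 1.938 × 0.3125 × 65 = 47.23 → r_n = 42.66 kips.
R_n = 1 × 22.09 + 2 × 42.66 = 107.4 kips.
Allowable strength R_n/Ω = 107.4 / 2 = 53.7 kips.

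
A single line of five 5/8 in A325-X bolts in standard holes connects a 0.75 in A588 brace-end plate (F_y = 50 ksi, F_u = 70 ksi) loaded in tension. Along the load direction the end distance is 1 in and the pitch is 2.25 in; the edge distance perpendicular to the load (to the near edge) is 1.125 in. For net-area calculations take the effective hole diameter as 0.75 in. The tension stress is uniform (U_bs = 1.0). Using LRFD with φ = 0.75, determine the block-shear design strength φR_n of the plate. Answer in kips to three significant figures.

186 kips

Shear plane L_v = 1 + 4·2.25 = 10 in; A_gv = 10 × 0.75 = 7.5 in².
A_nv = (10 − 4.5·0.75) × 0.75 = 4.969 in².
A_nt = (1.125 − 0.5·0.75) × 0.75 = 0.5625 in².
0.6 F_u A_nv = 208.7 kips; 0.6 F_y A_gv = 225 kips → shear rupture governs the shear term.
R_n = 208.7 + 1.0 × 70 × 0.5625 = 248.1 kips.
Design strength φR_n = 0.75 × 248.1 = 186 kips.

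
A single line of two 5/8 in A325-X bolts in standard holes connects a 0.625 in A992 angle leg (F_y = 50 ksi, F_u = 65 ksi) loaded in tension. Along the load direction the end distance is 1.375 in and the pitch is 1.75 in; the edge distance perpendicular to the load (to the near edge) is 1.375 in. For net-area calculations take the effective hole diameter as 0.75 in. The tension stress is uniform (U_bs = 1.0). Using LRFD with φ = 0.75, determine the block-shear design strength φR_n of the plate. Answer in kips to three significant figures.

Shear plane L_v = 1.375 + 1·1.75 = 3.125 in; A_gv = 3.125 × 0.625 = 1.953 in².
A_nv = (3.125 − 1.5·0.75) × 0.625 = 1.25 in².
A_nt = (1.375 − 0.5·0.75) × 0.625 = 0.625 in².
0.6 F_u A_nv = 48.75 kips; 0.6 F_y A_gv = 58.59 kips → shear rupture governs the shear term.
R_n = 48.75 + 1.0 × 65 × 0.625 = 89.38 kips.
Design strength φR_n = 0.75 × 89.38 = 67 kips.

67 kips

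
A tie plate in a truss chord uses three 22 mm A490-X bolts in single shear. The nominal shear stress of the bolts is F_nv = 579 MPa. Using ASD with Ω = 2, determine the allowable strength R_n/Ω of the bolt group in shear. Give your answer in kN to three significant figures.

A_b = π × 22² / 4 = 380.1 mm².
R_n = F_nv · A_b · n · n_s = 579 × 380.1 × 3 × 1 / 1000 = 660.3 kN.
Allowable strength R_n/Ω = 660.3 / 2 = 330 kN.

330 kN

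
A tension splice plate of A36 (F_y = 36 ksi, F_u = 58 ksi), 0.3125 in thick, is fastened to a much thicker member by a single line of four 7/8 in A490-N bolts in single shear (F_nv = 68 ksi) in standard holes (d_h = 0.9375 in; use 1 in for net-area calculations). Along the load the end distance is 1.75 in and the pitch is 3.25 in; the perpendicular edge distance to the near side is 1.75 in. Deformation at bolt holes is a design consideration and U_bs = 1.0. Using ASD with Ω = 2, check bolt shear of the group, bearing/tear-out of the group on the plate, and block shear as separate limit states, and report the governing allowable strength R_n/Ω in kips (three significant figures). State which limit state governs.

50.1 kips (block shear governs)

Bolt shear: A_b = π·0.875²/4 = 0.6013 in²; R_n = 68 × 0.6013 × 4 × 1 = 163.6 kips → 163.6 / 2 = 81.8 kips.
Bearing: edge l_c = 1.281, r_n = 27.87 kips; interior l_c = 2.312, r_n = 38.06 kips; R_n = 27.87 + 3·38.06 = 142.1 kips → 71 kips.
Block shear: A_gv = 3.594, A_nv = 2.5, A_nt = 0.3906 in²; R_n = min(0.6F_uA_nv, 0.6F_yA_gv) + U_bs·F_u·A_nt = 100.3 kips → 50.1 kips.
Block shear governs: 50.1 kips.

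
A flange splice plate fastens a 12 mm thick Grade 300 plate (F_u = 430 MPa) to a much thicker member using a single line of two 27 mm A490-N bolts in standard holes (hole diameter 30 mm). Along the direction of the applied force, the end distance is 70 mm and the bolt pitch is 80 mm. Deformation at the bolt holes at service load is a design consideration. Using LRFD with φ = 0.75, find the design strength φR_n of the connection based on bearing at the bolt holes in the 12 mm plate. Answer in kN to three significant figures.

483 kN

Per bolt r_n = 1.2 l_c t F_u ≤ 2.4 d t F_u; upper limit = 2.4 × 27 × 12 × 430 / 1000 = 334.4 kN.
Edge bolt: l_c = 70 − 30/2 = 55 mm → 1.2 × 55 × 12 × 430 / 1000 = 340.6 → r_n = 334.4 kN.
Interior bolts: l_c = 80 − 30 = 50 mm → 1.2 × 50 × 12 × 430 / 1000 = 309.6 → r_n = 309.6 kN.
R_n = 1 × 334.4 + 1 × 309.6 = 644 kN.
Design strength φR_n = 0.75 × 644 = 483 kN.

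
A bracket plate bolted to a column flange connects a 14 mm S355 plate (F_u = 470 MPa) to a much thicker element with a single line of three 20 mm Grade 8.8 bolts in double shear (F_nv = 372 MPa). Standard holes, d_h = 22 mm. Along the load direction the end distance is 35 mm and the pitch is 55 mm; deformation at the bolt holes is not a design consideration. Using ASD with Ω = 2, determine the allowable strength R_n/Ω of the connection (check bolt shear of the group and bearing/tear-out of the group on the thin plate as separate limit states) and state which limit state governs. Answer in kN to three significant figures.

351 kN (bolt shear governs)

Bolt shear: A_b = π·20²/4 = 314.2 mm²; R_n = 372 × 314.2 × 3 × 2 / 1000 = 701.2 kN → 701.2 / 2 = 351 kN.
Bearing (1.5 l_c t F_u ≤ 3.0 d t F_u): upper limit = 3.0·20·14·470 / 1000 = 394.8 kN.
  Edge l_c = 35 − 22/2 = 24 → r_n = 236.9 kN; interior l_c = 55 − 22 = 33 → r_n = 325.7 kN.
  R_n,bearing = 1·236.9 + 2·325.7 = 888.3 kN → 888.3 / 2 = 444 kN.
Bolt shear governs: 351 kN.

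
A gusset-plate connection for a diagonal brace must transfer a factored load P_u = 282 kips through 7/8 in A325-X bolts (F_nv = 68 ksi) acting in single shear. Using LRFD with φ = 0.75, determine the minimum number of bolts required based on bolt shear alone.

10 bolts

A_b = π·0.875²/4 = 0.6013 in².
Per-bolt design strength φR_n = 0.75 × 68 × 0.6013 × 1 = 30.67 kips.
n ≥ 282 / 30.67 = 9.195 → use 10 bolts.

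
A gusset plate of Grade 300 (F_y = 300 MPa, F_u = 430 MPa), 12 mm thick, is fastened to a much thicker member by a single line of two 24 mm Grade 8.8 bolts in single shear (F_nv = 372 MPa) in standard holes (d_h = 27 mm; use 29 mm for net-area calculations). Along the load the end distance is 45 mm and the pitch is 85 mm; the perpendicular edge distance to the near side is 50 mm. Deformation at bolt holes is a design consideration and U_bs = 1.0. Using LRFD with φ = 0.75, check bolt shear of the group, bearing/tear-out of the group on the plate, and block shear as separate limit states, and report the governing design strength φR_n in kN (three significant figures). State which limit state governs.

252 kN (bolt shear governs)

Bolt shear: A_b = π·24²/4 = 452.4 mm²; R_n = 372 × 452.4 × 2 × 1 / 1000 = 336.6 kN → 0.75 × 336.6 = 252 kN.
Bearing: edge l_c = 31.5, r_n = 195 kN; interior l_c = 58, r_n = 297.2 kN; R_n = 195 + 1·297.2 = 492.3 kN → 369 kN.
Block shear: A_gv = 1560, A_nv = 1038, A_nt = 426 mm²; R_n = min(0.6F_uA_nv, 0.6F_yA_gv) + U_bs·F_u·A_nt = 451 kN → 338 kN.
Bolt shear governs: 252 kN.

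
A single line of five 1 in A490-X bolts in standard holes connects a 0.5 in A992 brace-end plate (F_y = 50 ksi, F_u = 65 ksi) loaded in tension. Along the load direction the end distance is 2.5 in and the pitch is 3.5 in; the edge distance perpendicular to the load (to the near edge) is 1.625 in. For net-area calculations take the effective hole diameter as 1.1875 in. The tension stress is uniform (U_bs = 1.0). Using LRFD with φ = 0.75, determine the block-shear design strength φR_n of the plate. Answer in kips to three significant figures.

Shear plane L_v = 2.5 + 4·3.5 = 16.5 in; A_gv = 16.5 × 0.5 = 8.25 in².
A_nv = (16.5 − 4.5·1.1875) × 0.5 = 5.578 in².
A_nt = (1.625 − 0.5·1.1875) × 0.5 = 0.5156 in².
0.6 F_u A_nv = 217.5 kips; 0.6 F_y A_gv = 247.5 kips → shear rupture governs the shear term.
R_n = 217.5 + 1.0 × 65 × 0.5156 = 251.1 kips.
Design strength φR_n = 0.75 × 251.1 = 188 kips.

188 kips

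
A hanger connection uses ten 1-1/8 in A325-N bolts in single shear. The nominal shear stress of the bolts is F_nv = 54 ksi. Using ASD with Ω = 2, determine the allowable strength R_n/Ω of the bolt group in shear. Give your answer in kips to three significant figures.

A_b = π × 1.125² / 4 = 0.994 in².
R_n = F_nv · A_b · n · n_s = 54 × 0.994 × 10 × 1 = 536.8 kips.
Allowable strength R_n/Ω = 536.8 / 2 = 268 kips.

268 kips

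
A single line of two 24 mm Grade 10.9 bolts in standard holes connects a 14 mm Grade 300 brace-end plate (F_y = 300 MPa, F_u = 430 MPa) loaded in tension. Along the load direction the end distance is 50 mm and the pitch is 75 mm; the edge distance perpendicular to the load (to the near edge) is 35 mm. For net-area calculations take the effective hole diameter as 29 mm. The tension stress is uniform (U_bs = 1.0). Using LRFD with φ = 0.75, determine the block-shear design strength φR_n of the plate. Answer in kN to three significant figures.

Shear plane L_v = 50 + 1·75 = 125 mm; A_gv = 125 × 14 = 1750 mm².
A_nv = (125 − 1.5·29) × 14 = 1141 mm².
A_nt = (35 − 0.5·29) × 14 = 287 mm².
0.6 F_u A_nv = 294.4 kN; 0.6 F_y A_gv = 315 kN → shear rupture governs the shear term.
R_n = 294.4 + 1.0 × 430 × 287 / 1000 = 417.8 kN.
Design strength φR_n = 0.75 × 417.8 = 313 kN.

313 kN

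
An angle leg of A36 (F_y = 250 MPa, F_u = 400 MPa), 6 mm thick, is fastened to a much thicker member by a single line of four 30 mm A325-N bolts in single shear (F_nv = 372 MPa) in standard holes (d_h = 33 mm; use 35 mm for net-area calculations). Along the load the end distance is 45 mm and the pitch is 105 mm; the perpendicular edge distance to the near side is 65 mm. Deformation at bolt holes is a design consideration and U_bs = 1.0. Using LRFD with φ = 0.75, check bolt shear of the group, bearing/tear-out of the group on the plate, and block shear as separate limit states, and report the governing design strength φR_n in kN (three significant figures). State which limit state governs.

Bolt shear: A_b = π·30²/4 = 706.9 mm²; R_n = 372 × 706.9 × 4 × 1 / 1000 = 1052 kN → 0.75 × 1052 = 789 kN.
Bearing: edge l_c = 28.5, r_n = 82.08 kN; interior l_c = 72, r_n = 172.8 kN; R_n = 82.08 + 3·172.8 = 600.5 kN → 450 kN.
Block shear: A_gv = 2160, A_nv = 1425, A_nt = 285 mm²; R_n = min(0.6F_uA_nv, 0.6F_yA_gv) + U_bs·F_u·A_nt = 438 kN → 328 kN.
Block shear governs: 328 kN.

328 kN (block shear governs)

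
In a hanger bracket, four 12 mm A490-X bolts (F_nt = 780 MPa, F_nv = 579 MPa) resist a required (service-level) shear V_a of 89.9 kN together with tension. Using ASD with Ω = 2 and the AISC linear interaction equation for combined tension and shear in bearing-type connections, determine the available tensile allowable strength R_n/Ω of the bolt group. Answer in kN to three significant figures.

A_b = π·12²/4 = 113.1 mm²; f_rv = 89.9 × 1000 / (4 × 113.1) = 198.7 MPa.
F'_nt = 1.3 F_nt − (Ω F_nt / F_nv) f_rv = 1.3·780 − (2·780/579)·198.7 = 478.6 MPa, capped at F_nt → F'_nt = 478.6 MPa.
R_n = F'_nt · A_b · n = 478.6 × 113.1 × 4 / 1000 = 216.5 kN.
Allowable strength R_n/Ω = 216.5 / 2 = 108 kN.

108 kN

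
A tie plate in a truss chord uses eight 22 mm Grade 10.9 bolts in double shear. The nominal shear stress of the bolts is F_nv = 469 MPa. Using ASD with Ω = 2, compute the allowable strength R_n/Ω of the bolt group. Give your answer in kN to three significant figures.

A_b = π × 22² / 4 = 380.1 mm².
R_n = F_nv · A_b · n · n_s = 469 × 380.1 × 8 × 2 / 1000 = 2853 kN.
Allowable strength R_n/Ω = 2853 / 2 = 1430 kN.

1430 kN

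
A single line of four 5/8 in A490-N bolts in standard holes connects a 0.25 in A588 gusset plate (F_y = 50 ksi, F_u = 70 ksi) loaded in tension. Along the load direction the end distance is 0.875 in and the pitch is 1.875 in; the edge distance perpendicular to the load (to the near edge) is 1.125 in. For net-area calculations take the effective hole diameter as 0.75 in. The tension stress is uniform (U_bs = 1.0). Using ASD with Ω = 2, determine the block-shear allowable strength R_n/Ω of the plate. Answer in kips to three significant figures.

26.9 kips

Shear plane L_v = 0.875 + 3·1.875 = 6.5 in; A_gv = 6.5 × 0.25 = 1.625 in².
A_nv = (6.5 − 3.5·0.75) × 0.25 = 0.9688 in².
A_nt = (1.125 − 0.5·0.75) × 0.25 = 0.1875 in².
0.6 F_u A_nv = 40.69 kips; 0.6 F_y A_gv = 48.75 kips → shear rupture governs the shear term.
R_n = 40.69 + 1.0 × 70 × 0.1875 = 53.81 kips.
Allowable strength R_n/Ω = 53.81 / 2 = 26.9 kips.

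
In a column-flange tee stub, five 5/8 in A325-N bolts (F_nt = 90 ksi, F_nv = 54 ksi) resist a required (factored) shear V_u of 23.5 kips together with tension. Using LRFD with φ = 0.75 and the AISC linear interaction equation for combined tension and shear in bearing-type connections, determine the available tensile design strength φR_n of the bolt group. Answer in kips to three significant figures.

A_b = π·0.625²/4 = 0.3068 in²; f_rv = 23.5 / (5 × 0.3068) = 15.32 ksi.
F'_nt = 1.3 F_nt − (F_nt / φF_nv) f_rv = 1.3·90 − (90/(0.75·54))·15.32 = 82.96 ksi, capped at F_nt → F'_nt = 82.96 ksi.
R_n = F'_nt · A_b · n = 82.96 × 0.3068 × 5 = 127.3 kips.
Design strength φR_n = 0.75 × 127.3 = 95.4 kips.

95.4 kips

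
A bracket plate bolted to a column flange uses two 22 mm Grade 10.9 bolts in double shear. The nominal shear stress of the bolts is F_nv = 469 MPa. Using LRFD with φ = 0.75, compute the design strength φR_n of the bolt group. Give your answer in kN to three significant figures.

535 kN

A_b = π × 22² / 4 = 380.1 mm².
R_n = F_nv · A_b · n · n_s = 469 × 380.1 × 2 × 2 / 1000 = 713.1 kN.
Design strength φR_n = 0.75 × 713.1 = 535 kN.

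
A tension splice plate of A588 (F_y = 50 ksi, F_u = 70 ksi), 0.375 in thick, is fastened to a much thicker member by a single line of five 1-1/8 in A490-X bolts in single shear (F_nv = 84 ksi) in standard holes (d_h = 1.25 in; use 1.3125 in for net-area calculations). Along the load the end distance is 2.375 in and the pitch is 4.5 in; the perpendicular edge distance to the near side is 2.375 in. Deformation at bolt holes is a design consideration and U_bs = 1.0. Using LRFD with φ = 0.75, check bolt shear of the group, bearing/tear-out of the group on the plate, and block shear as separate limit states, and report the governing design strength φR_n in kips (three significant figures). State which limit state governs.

Bolt shear: A_b = π·1.125²/4 = 0.994 in²; R_n = 84 × 0.994 × 5 × 1 = 417.5 kips → 0.75 × 417.5 = 313 kips.
Bearing: edge l_c = 1.75, r_n = 55.13 kips; interior l_c = 3.25, r_n = 70.88 kips; R_n = 55.13 + 4·70.88 = 338.6 kips → 254 kips.
Block shear: A_gv = 7.641, A_nv = 5.426, A_nt = 0.6445 in²; R_n = min(0.6F_uA_nv, 0.6F_yA_gv) + U_bs·F_u·A_nt = 273 kips → 205 kips.
Block shear governs: 205 kips.

205 kips (block shear governs)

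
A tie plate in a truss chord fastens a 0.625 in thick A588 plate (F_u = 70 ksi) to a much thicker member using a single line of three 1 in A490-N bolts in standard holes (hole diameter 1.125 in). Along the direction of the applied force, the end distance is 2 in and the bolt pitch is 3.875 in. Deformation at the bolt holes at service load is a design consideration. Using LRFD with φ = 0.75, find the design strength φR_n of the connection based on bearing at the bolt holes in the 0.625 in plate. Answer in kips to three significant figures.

214 kips

Per bolt r_n = 1.2 l_c t F_u ≤ 2.4 d t F_u; upper limit = 2.4 × 1 × 0.625 × 70 = 105 kips.
Edge bolt: l_c = 2 − 1.125/2 = 1.438 in → 1.2 × 1.438 × 0.625 × 70 = 75.47 → r_n = 75.47 kips.
Interior bolts: l_c = 3.875 − 1.125 = 2.75 in → 1.2 × 2.75 × 0.625 × 70 = 144.4 → r_n = 105 kips.
R_n = 1 × 75.47 + 2 × 105 = 285.5 kips.
Design strength φR_n = 0.75 × 285.5 = 214 kips.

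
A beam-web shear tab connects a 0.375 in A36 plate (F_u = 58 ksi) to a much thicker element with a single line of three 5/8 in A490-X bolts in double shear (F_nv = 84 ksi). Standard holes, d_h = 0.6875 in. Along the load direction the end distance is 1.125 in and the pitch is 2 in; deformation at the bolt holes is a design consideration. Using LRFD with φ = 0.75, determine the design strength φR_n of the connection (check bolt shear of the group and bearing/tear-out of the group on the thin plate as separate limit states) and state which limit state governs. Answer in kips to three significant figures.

64.2 kips (bearing governs)

Bolt shear: A_b = π·0.625²/4 = 0.3068 in²; R_n = 84 × 0.3068 × 3 × 2 = 154.6 kips → 0.75 × 154.6 = 116 kips.
Bearing (1.2 l_c t F_u ≤ 2.4 d t F_u): upper limit = 2.4·0.625·0.375·58 = 32.62 kips.
  Edge l_c = 1.125 − 0.6875/2 = 0.7812 → r_n = 20.39 kips; interior l_c = 2 − 0.6875 = 1.312 → r_n = 32.62 kips.
  R_n,bearing = 1·20.39 + 2·32.62 = 85.64 kips → 0.75 × 85.64 = 64.2 kips.
Bearing governs: 64.2 kips.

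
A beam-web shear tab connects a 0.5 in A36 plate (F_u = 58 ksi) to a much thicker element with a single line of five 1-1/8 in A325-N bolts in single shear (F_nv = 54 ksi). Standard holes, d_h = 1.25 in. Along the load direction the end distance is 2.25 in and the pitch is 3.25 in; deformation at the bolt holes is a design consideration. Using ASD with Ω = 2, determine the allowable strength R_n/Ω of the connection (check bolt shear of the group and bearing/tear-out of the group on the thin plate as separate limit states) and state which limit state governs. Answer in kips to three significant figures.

134 kips (bolt shear governs)

Bolt shear: A_b = π·1.125²/4 = 0.994 in²; R_n = 54 × 0.994 × 5 × 1 = 268.4 kips → 268.4 / 2 = 134 kips.
Bearing (1.2 l_c t F_u ≤ 2.4 d t F_u): upper limit = 2.4·1.125·0.5·58 = 78.3 kips.
  Edge l_c = 2.25 − 1.25/2 = 1.625 → r_n = 56.55 kips; interior l_c = 3.25 − 1.25 = 2 → r_n = 69.6 kips.
  R_n,bearing = 1·56.55 + 4·69.6 = 334.9 kips → 334.9 / 2 = 167 kips.
Bolt shear governs: 134 kips.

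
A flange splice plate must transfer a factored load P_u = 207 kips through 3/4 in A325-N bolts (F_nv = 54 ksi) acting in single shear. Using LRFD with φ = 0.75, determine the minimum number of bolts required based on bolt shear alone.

A_b = π·0.75²/4 = 0.4418 in².
Per-bolt design strength φR_n = 0.75 × 54 × 0.4418 × 1 = 17.89 kips.
n ≥ 207 / 17.89 = 11.57 → use 12 bolts.

12 bolts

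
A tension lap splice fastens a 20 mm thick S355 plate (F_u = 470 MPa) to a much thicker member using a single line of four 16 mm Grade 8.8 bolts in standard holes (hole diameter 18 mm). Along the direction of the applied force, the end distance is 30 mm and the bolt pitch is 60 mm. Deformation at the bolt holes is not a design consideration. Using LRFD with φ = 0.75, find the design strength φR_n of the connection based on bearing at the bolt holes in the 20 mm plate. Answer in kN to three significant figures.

1240 kN

Per bolt r_n = 1.5 l_c t F_u ≤ 3.0 d t F_u; upper limit = 3.0 × 16 × 20 × 470 / 1000 = 451.2 kN.
Edge bolt: l_c = 30 − 18/2 = 21 mm → 1.5 × 21 × 20 × 470 / 1000 = 296.1 → r_n = 296.1 kN.
Interior bolts: l_c = 60 − 18 = 42 mm → 1.5 × 42 × 20 × 470 / 1000 = 592.2 → r_n = 451.2 kN.
R_n = 1 × 296.1 + 3 × 451.2 = 1650 kN.
Design strength φR_n = 0.75 × 1650 = 1240 kN.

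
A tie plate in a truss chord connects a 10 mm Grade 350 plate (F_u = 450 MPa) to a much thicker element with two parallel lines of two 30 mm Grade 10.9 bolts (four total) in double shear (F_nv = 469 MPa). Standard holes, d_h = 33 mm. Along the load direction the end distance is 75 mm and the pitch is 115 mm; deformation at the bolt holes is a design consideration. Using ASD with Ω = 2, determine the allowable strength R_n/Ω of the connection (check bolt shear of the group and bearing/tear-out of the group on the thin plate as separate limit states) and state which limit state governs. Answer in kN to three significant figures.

Bolt shear: A_b = π·30²/4 = 706.9 mm²; R_n = 469 × 706.9 × 4 × 2 / 1000 = 2652 kN → 2652 / 2 = 1330 kN.
Bearing (1.2 l_c t F_u ≤ 2.4 d t F_u): upper limit = 2.4·30·10·450 / 1000 = 324 kN.
  Edge l_c = 75 − 33/2 = 58.5 → r_n = 315.9 kN; interior l_c = 115 − 33 = 82 → r_n = 324 kN.
  R_n,bearing = 2·315.9 + 2·324 = 1280 kN → 1280 / 2 = 640 kN.
Bearing governs: 640 kN.

640 kN (bearing governs)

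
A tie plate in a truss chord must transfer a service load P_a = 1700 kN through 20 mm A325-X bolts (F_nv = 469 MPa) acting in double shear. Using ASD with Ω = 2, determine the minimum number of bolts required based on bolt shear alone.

A_b = π·20²/4 = 314.2 mm².
Per-bolt allowable strength R_n/Ω = 469 × 314.2 × 2 / 1000 / 2 = 147.3 kN.
n ≥ 1700 / 147.3 = 11.54 → use 12 bolts.

12 bolts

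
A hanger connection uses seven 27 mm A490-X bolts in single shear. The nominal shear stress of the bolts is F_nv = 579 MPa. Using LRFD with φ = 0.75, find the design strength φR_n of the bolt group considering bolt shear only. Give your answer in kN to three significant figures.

1740 kN

A_b = π × 27² / 4 = 572.6 mm².
R_n = F_nv · A_b · n · n_s = 579 × 572.6 × 7 × 1 / 1000 = 2321 kN.
Design strength φR_n = 0.75 × 2321 = 1740 kN.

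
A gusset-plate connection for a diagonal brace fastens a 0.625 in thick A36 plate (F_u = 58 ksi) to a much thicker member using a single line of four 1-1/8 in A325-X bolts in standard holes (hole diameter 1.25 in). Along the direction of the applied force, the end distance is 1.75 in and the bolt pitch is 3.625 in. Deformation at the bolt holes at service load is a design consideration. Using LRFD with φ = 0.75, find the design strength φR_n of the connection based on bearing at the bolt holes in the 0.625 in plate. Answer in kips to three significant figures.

Per bolt r_n = 1.2 l_c t F_u ≤ 2.4 d t F_u; upper limit = 2.4 × 1.125 × 0.625 × 58 = 97.87 kips.
Edge bolt: l_c = 1.75 − 1.25/2 = 1.125 in → 1.2 × 1.125 × 0.625 × 58 = 48.94 → r_n = 48.94 kips.
Interior bolts: l_c = 3.625 − 1.25 = 2.375 in → 1.2 × 2.375 × 0.625 × 58 = 103.3 → r_n = 97.87 kips.
R_n = 1 × 48.94 + 3 × 97.87 = 342.6 kips.
Design strength φR_n = 0.75 × 342.6 = 257 kips.

257 kips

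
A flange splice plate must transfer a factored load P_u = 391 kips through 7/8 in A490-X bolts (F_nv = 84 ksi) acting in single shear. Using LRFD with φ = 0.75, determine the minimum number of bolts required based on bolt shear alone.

A_b = π·0.875²/4 = 0.6013 in².
Per-bolt design strength φR_n = 0.75 × 84 × 0.6013 × 1 = 37.88 kips.
n ≥ 391 / 37.88 = 10.32 → use 11 bolts.

11 bolts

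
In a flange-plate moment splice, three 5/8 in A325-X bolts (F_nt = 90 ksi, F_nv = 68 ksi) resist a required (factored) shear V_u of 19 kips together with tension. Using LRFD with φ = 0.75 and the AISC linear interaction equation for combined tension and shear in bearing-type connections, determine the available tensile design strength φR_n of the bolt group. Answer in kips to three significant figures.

A_b = π·0.625²/4 = 0.3068 in²; f_rv = 19 / (3 × 0.3068) = 20.64 ksi.
F'_nt = 1.3 F_nt − (F_nt / φF_nv) f_rv = 1.3·90 − (90/(0.75·68))·20.64 = 80.57 ksi, capped at F_nt → F'_nt = 80.57 ksi.
R_n = F'_nt · A_b · n = 80.57 × 0.3068 × 3 = 74.16 kips.
Design strength φR_n = 0.75 × 74.16 = 55.6 kips.

55.6 kips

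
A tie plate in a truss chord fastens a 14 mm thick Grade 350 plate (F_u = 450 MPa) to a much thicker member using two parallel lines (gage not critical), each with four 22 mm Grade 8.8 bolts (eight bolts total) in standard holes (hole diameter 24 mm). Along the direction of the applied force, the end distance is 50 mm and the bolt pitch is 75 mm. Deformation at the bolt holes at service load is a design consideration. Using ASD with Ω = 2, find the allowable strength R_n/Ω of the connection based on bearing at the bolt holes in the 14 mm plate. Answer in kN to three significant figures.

1290 kN

Per bolt r_n = 1.2 l_c t F_u ≤ 2.4 d t F_u; upper limit = 2.4 × 22 × 14 × 450 / 1000 = 332.6 kN.
Edge bolt: l_c = 50 − 24/2 = 38 mm → 1.2 × 38 × 14 × 450 / 1000 = 287.3 → r_n = 287.3 kN.
Interior bolts: l_c = 75 − 24 = 51 mm → 1.2 × 51 × 14 × 450 / 1000 = 385.6 → r_n = 332.6 kN.
R_n = 2 × 287.3 + 6 × 332.6 = 2570 kN.
Allowable strength R_n/Ω = 2570 / 2 = 1290 kN.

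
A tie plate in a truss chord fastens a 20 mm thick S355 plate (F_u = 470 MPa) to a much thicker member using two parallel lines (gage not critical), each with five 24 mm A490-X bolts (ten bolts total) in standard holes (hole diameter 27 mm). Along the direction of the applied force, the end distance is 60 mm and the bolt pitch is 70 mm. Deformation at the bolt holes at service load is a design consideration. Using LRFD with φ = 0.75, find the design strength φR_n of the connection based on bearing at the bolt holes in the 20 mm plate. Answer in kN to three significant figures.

Per bolt r_n = 1.2 l_c t F_u ≤ 2.4 d t F_u; upper limit = 2.4 × 24 × 20 × 470 / 1000 = 541.4 kN.
Edge bolt: l_c = 60 − 27/2 = 46.5 mm → 1.2 × 46.5 × 20 × 470 / 1000 = 524.5 → r_n = 524.5 kN.
Interior bolts: l_c = 70 − 27 = 43 mm → 1.2 × 43 × 20 × 470 / 1000 = 485 → r_n = 485 kN.
R_n = 2 × 524.5 + 8 × 485 = 4929 kN.
Design strength φR_n = 0.75 × 4929 = 3700 kN.

3700 kN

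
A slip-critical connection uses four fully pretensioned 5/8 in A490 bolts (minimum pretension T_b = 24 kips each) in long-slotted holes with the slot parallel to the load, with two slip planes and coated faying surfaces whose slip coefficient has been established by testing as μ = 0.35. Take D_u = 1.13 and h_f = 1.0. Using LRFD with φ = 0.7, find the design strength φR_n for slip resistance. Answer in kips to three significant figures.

R_n = μ · D_u · h_f · T_b · n_s · n_b = 0.35 × 1.13 × 1.0 × 24 × 2 × 4 = 75.94 kips.
Design strength φR_n = 0.7 × 75.94 = 53.2 kips.

53.2 kips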